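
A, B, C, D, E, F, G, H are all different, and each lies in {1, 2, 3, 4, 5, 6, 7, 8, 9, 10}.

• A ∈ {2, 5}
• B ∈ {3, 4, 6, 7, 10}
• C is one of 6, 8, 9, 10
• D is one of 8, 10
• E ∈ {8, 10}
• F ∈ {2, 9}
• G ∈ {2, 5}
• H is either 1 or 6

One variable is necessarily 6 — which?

C

The 2 variables A and G are confined to {2, 5}, which locks those values in; drop them from F.
F has just one choice, so F = 9. So C can't be 9.
The 2 variables D and E are confined to {8, 10}, which locks those values in; drop them from B, C.
So 6 goes to C.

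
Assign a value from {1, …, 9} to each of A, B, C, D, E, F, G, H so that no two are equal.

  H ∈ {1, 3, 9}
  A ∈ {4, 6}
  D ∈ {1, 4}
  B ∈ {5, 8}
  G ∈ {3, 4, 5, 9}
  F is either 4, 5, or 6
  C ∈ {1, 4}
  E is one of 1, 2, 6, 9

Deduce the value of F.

5

The 8 variables draw from only 8 values {1, 2, 3, 4, 5, 6, 8, 9}, so each is used; only E can be 2, hence E = 2.
The 7 still-open variables draw from only 7 values {1, 3, 4, 5, 6, 8, 9}, so each is used; only B can be 8, hence B = 8.
C and D share exactly the 2 values {1, 4}; by pigeonhole those values go to them, so strike 1, 4 from A, F, G, H.
A must be 6 (only option left). So F can't be 6.
So F = 5.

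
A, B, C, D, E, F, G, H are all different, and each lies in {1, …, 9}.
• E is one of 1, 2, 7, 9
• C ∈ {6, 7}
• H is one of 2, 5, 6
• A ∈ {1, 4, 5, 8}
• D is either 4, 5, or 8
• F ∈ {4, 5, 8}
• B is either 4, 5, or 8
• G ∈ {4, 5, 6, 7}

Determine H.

The 8 variables draw from only 8 values {1, 2, 4, 5, 6, 7, 8, 9}, so each is used; only E can be 9, hence E = 9.
The 7 still-open variables together cover exactly {1, 2, 4, 5, 6, 7, 8} — 7 values for 7 variables — and 1 appears only in A's list, so A = 1.
The 6 still-open variables together cover exactly {2, 4, 5, 6, 7, 8} — 6 values for 6 variables — and 2 appears only in H's list, so H = 2.

2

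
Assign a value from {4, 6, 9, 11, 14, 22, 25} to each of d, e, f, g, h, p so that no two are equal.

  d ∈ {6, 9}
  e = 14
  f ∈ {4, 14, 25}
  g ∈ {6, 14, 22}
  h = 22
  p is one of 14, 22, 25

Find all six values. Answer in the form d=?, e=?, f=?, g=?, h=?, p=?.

d=9, e=14, f=4, g=6, h=22, p=25

e's domain is down to {14}, so e = 14. So f, g, p can't be 14.
That leaves h = 22. Eliminate 22 elsewhere: g, p.
p must be 25 (only option left). Eliminate 25 elsewhere: f.
f's domain is down to {4}, so f = 4.
g must be 6 (only option left). Strike 6 from d.
That leaves d = 9.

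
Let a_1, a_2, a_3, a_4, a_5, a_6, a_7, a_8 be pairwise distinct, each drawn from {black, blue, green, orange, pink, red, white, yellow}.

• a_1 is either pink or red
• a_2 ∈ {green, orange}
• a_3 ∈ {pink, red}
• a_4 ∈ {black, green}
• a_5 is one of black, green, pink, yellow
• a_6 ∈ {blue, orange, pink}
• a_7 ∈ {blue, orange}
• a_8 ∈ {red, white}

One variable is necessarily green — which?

Among the 8 variables, white fits only a_8 (and all 8 values in {black, blue, green, orange, pink, red, white, yellow} must be used), so a_8 = white.
Among the 7 still-open variables, yellow fits only a_5 (and all 7 values in {black, blue, green, orange, pink, red, yellow} must be used), so a_5 = yellow.
Among the 6 still-open variables, black fits only a_4 (and all 6 values in {black, blue, green, orange, pink, red} must be used), so a_4 = black.
The 5 still-open variables together cover exactly {blue, green, orange, pink, red} — 5 values for 5 variables — and green appears only in a_2's list, so a_2 = green.

a_2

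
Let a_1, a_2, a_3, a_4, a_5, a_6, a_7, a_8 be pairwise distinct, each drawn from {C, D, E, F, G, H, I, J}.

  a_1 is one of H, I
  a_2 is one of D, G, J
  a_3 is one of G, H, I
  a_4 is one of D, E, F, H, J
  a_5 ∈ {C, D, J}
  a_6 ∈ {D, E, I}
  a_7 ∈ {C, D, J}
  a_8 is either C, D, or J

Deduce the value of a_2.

The 8 variables together cover exactly {C, D, E, F, G, H, I, J} — 8 values for 8 variables — and F appears only in a_4's list, so a_4 = F.
The 7 still-open variables draw from only 7 values {C, D, E, G, H, I, J}, so each is used; only a_6 can be E, hence a_6 = E.
a_5, a_7, a_8 between them cover only {C, D, J} — a naked triple. Remove those values from a_2.
So a_2 = G.

G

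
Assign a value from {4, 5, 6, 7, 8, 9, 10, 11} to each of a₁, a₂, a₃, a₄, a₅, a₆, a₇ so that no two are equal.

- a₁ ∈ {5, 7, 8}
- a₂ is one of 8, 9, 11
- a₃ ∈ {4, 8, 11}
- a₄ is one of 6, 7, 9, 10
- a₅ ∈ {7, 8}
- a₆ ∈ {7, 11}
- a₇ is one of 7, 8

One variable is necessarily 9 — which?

a₂

The 2 variables a₅ and a₇ are confined to {7, 8}, which locks those values in; drop them from a₁, a₂, a₃, a₄, a₆.
That leaves a₁ = 5.
a₆ has just one choice, so a₆ = 11. Remove 11 from a₂, a₃.
So 9 goes to a₂.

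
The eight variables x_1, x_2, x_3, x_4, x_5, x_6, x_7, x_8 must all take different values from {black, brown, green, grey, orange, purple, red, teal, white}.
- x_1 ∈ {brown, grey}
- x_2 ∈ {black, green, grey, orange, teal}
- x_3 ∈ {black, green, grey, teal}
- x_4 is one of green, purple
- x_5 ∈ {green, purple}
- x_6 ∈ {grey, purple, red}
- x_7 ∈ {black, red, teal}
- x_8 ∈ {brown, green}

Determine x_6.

red

Among the 8 variables, orange fits only x_2 (and all 8 values in {black, brown, green, grey, orange, purple, red, teal} must be used), so x_2 = orange.
x_4 and x_5 between them cover only {green, purple} — a naked pair. Remove those values from x_3, x_6, x_8.
x_8's domain is down to {brown}, so x_8 = brown. Remove brown from x_1.
That leaves x_1 = grey. Remove grey from x_3, x_6.
So x_6 = red.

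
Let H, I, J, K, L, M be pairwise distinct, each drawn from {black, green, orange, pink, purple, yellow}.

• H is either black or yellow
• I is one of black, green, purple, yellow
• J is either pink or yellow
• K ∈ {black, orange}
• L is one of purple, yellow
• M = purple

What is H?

M's domain is down to {purple}, so M = purple. Strike purple from I, L.
L has just one choice, so L = yellow. Eliminate yellow elsewhere: H, I, J.
So H = black.

black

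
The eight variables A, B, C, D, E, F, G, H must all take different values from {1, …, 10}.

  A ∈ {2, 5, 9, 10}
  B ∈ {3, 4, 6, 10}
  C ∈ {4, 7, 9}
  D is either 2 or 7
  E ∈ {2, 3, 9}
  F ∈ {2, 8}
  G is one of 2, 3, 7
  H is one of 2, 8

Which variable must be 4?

F and H between them cover only {2, 8} — a naked pair. Remove those values from A, D, E, G.
That leaves D = 7. Remove 7 from C, G.
That leaves G = 3. Strike 3 from B, E.
E must be 9 (only option left). Eliminate 9 elsewhere: A, C.
So 4 goes to C.

C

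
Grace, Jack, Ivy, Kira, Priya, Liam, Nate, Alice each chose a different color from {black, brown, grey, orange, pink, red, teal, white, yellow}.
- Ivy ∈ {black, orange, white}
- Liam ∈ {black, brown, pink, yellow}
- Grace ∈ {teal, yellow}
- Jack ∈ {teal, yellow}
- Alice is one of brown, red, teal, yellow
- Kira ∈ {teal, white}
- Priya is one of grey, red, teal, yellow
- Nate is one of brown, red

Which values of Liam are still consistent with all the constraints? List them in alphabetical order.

Grace and Jack share exactly the 2 values {teal, yellow}; by pigeonhole those values go to them, so strike teal, yellow from Kira, Priya, Liam, Alice.
Kira has just one choice, so Kira = white. So Ivy can't be white.
Nate and Alice between them cover only {brown, red} — a naked pair. Remove those values from Priya, Liam.
Priya has just one choice, so Priya = grey.
No further eliminations apply; Liam can still be any of black, pink.

black, pink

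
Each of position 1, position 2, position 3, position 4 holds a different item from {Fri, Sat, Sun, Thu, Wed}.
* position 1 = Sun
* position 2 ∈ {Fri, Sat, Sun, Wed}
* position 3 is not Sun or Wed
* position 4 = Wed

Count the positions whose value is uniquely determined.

position 1 must be Sun (only option left). Eliminate Sun elsewhere: position 2.
position 4's domain is down to {Wed}, so position 4 = Wed. Remove Wed from position 2.
Determined: position 1=Sun, position 4=Wed. The other positions each still have more than one consistent value. That makes 2.

2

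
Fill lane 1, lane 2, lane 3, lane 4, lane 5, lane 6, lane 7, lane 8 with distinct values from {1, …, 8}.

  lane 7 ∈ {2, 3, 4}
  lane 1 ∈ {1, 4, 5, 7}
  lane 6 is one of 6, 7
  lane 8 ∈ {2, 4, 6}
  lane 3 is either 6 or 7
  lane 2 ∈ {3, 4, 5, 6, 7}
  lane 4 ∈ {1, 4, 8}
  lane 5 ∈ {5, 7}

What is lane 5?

5

The 8 variables draw from only 8 values {1, 2, 3, 4, 5, 6, 7, 8}, so each is used; only lane 4 can be 8, hence lane 4 = 8.
Among the 7 still-open variables, 1 fits only lane 1 (and all 7 values in {1, 2, 3, 4, 5, 6, 7} must be used), so lane 1 = 1.
The 2 variables lane 3 and lane 6 are confined to {6, 7}, which locks those values in; drop them from lane 2, lane 5, lane 8.
So lane 5 = 5.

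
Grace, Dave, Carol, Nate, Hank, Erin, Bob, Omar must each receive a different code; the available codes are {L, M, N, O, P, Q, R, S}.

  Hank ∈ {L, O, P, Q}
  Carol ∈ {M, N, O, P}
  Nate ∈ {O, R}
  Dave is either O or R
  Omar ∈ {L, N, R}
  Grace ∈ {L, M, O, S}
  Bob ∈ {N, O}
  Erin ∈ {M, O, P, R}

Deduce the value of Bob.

N

Among the 8 variables, Q fits only Hank (and all 8 values in {L, M, N, O, P, Q, R, S} must be used), so Hank = Q.
The 7 still-open variables together cover exactly {L, M, N, O, P, R, S} — 7 values for 7 variables — and S appears only in Grace's list, so Grace = S.
The 6 still-open variables draw from only 6 values {L, M, N, O, P, R}, so each is used; only Omar can be L, hence Omar = L.
Dave and Nate between them cover only {O, R} — a naked pair. Remove those values from Carol, Erin, Bob.
So Bob = N.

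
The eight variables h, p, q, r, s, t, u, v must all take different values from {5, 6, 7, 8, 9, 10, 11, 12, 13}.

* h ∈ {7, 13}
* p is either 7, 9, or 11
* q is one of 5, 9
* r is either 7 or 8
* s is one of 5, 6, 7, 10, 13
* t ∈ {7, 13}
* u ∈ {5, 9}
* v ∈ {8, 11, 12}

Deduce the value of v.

h and t between them cover only {7, 13} — a naked pair. Remove those values from p, r, s.
r has just one choice, so r = 8. Remove 8 from v.
q and u between them cover only {5, 9} — a naked pair. Remove those values from p, s.
p's domain is down to {11}, so p = 11. Remove 11 from v.
So v = 12.

12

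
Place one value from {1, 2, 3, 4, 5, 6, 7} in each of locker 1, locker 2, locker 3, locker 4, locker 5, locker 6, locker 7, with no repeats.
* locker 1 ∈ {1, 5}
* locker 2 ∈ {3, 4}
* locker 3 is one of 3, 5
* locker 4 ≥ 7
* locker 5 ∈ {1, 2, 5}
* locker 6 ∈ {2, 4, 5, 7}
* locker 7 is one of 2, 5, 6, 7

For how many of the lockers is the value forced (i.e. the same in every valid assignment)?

locker 4's domain is down to {7}, so locker 4 = 7. Eliminate 7 elsewhere: locker 6, locker 7.
The 6 still-open variables draw from only 6 values {1, 2, 3, 4, 5, 6}, so each is used; only locker 7 can be 6, hence locker 7 = 6.
Determined: locker 4=7, locker 7=6. The other lockers each still have more than one consistent value. That makes 2.

2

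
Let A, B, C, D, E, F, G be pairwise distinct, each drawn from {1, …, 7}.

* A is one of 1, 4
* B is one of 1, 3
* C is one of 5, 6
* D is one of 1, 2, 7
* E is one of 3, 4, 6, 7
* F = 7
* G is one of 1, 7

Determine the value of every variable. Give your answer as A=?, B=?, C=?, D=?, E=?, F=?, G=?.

A=4, B=3, C=5, D=2, E=6, F=7, G=1

F has just one choice, so F = 7. Eliminate 7 elsewhere: D, E, G.
G's domain is down to {1}, so G = 1. Remove 1 from A, B, D.
A's domain is down to {4}, so A = 4. Eliminate 4 elsewhere: E.
B must be 3 (only option left). So E can't be 3.
That leaves D = 2.
E must be 6 (only option left). Eliminate 6 elsewhere: C.
C's domain is down to {5}, so C = 5.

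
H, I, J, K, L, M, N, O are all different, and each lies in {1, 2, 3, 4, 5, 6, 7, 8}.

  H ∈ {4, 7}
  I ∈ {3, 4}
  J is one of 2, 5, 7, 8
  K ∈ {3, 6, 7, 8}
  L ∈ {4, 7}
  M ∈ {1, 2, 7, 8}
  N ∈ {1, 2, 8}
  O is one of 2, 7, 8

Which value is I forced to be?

3

Among the 8 variables, 5 fits only J (and all 8 values in {1, 2, 3, 4, 5, 6, 7, 8} must be used), so J = 5.
The 7 still-open variables draw from only 7 values {1, 2, 3, 4, 6, 7, 8}, so each is used; only K can be 6, hence K = 6.
Among the 6 still-open variables, 3 fits only I (and all 6 values in {1, 2, 3, 4, 7, 8} must be used), so I = 3.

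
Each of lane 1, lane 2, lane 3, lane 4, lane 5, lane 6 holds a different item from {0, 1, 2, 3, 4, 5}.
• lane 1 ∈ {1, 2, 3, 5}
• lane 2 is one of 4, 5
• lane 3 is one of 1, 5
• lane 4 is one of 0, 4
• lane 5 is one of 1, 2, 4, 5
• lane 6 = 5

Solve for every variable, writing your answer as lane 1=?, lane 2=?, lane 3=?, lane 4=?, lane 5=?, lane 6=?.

lane 1=3, lane 2=4, lane 3=1, lane 4=0, lane 5=2, lane 6=5

lane 6 must be 5 (only option left). Remove 5 from lane 1, lane 2, lane 3, lane 5.
lane 2's domain is down to {4}, so lane 2 = 4. Remove 4 from lane 4, lane 5.
That leaves lane 3 = 1. Eliminate 1 elsewhere: lane 1, lane 5.
lane 4 must be 0 (only option left).
lane 5 must be 2 (only option left). Remove 2 from lane 1.
lane 1's domain is down to {3}, so lane 1 = 3.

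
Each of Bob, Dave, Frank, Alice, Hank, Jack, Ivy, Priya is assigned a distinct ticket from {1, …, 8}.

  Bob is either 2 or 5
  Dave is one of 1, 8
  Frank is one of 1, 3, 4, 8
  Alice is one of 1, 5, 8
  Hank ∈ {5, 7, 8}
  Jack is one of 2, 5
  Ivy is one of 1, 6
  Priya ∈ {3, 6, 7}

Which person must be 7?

Hank

Among the 8 variables, 4 fits only Frank (and all 8 values in {1, 2, 3, 4, 5, 6, 7, 8} must be used), so Frank = 4.
Among the 7 still-open variables, 3 fits only Priya (and all 7 values in {1, 2, 3, 5, 6, 7, 8} must be used), so Priya = 3.
The 6 still-open variables together cover exactly {1, 2, 5, 6, 7, 8} — 6 values for 6 variables — and 6 appears only in Ivy's list, so Ivy = 6.
The 5 still-open variables together cover exactly {1, 2, 5, 7, 8} — 5 values for 5 variables — and 7 appears only in Hank's list, so Hank = 7.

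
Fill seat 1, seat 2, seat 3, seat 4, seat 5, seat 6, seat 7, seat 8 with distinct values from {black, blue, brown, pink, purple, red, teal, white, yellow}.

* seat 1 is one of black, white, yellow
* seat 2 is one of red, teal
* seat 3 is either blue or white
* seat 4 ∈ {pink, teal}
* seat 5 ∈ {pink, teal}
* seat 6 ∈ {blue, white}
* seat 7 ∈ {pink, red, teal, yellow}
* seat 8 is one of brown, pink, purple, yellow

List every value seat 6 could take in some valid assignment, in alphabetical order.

blue, white

seat 3 and seat 6 share exactly the 2 values {blue, white}; by pigeonhole those values go to them, so strike blue, white from seat 1.
seat 4 and seat 5 between them cover only {pink, teal} — a naked pair. Remove those values from seat 2, seat 7, seat 8.
That leaves seat 2 = red. Strike red from seat 7.
seat 7 must be yellow (only option left). Eliminate yellow elsewhere: seat 1, seat 8.
seat 1 has just one choice, so seat 1 = black.
No further eliminations apply; seat 6 can still be any of blue, white.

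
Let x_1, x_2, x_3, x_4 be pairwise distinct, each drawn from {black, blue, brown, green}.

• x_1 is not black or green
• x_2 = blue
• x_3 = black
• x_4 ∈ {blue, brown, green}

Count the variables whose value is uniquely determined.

4

x_2 must be blue (only option left). Eliminate blue elsewhere: x_1, x_4.
x_3's domain is down to {black}, so x_3 = black.
x_1 must be brown (only option left). So x_4 can't be brown.
x_4 has just one choice, so x_4 = green.
Every variable is fixed: x_1=brown, x_2=blue, x_3=black, x_4=green. That makes 4.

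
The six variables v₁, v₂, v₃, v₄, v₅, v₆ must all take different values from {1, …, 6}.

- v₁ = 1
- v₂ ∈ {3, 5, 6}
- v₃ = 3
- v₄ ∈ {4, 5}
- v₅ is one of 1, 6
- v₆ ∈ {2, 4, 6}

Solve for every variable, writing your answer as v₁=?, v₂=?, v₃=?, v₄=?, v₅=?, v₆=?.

v₁ has just one choice, so v₁ = 1. So v₅ can't be 1.
v₃ has just one choice, so v₃ = 3. Remove 3 from v₂.
v₅'s domain is down to {6}, so v₅ = 6. Strike 6 from v₂, v₆.
v₂ has just one choice, so v₂ = 5. Strike 5 from v₄.
That leaves v₄ = 4. Eliminate 4 elsewhere: v₆.
That leaves v₆ = 2.

v₁=1, v₂=5, v₃=3, v₄=4, v₅=6, v₆=2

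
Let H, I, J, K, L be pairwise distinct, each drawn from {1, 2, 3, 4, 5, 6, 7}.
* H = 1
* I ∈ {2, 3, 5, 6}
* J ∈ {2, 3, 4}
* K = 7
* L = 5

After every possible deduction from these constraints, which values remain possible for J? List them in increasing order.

H has just one choice, so H = 1.
That leaves K = 7.
L has just one choice, so L = 5. Strike 5 from I.
No further eliminations apply; J can still be any of 2, 3, 4.

2, 3, 4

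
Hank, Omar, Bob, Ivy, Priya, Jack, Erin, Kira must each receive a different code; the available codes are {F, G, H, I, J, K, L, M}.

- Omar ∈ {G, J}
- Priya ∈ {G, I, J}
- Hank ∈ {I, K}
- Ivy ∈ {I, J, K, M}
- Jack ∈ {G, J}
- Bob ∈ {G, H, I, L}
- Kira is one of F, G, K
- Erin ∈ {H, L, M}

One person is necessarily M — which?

Among the 8 variables, F fits only Kira (and all 8 values in {F, G, H, I, J, K, L, M} must be used), so Kira = F.
The 2 variables Omar and Jack are confined to {G, J}, which locks those values in; drop them from Bob, Ivy, Priya.
Priya's domain is down to {I}, so Priya = I. Remove I from Hank, Bob, Ivy.
Hank has just one choice, so Hank = K. Strike K from Ivy.
So M goes to Ivy.

Ivy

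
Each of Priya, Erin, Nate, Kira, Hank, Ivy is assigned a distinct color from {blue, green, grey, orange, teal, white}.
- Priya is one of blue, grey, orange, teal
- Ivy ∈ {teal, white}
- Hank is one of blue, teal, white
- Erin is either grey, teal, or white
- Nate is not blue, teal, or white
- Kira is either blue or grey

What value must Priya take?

orange

The 6 variables together cover exactly {blue, green, grey, orange, teal, white} — 6 values for 6 variables — and green appears only in Nate's list, so Nate = green.
Among the 5 still-open variables, orange fits only Priya (and all 5 values in {blue, grey, orange, teal, white} must be used), so Priya = orange.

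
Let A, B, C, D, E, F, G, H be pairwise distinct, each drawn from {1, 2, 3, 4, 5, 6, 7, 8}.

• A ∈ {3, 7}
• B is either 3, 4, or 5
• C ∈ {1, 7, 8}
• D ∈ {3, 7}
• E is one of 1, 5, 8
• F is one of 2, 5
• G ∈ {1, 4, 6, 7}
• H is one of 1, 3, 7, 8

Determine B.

4

The 8 variables draw from only 8 values {1, 2, 3, 4, 5, 6, 7, 8}, so each is used; only F can be 2, hence F = 2.
The 7 still-open variables together cover exactly {1, 3, 4, 5, 6, 7, 8} — 7 values for 7 variables — and 6 appears only in G's list, so G = 6.
The 6 still-open variables together cover exactly {1, 3, 4, 5, 7, 8} — 6 values for 6 variables — and 4 appears only in B's list, so B = 4.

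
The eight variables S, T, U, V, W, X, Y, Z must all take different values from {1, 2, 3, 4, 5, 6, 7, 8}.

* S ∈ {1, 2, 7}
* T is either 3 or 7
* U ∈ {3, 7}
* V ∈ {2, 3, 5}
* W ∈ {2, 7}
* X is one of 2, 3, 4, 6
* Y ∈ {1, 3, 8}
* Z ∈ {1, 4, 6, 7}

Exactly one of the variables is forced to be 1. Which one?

S

The 8 variables together cover exactly {1, 2, 3, 4, 5, 6, 7, 8} — 8 values for 8 variables — and 5 appears only in V's list, so V = 5.
The 7 still-open variables together cover exactly {1, 2, 3, 4, 6, 7, 8} — 7 values for 7 variables — and 8 appears only in Y's list, so Y = 8.
T and U between them cover only {3, 7} — a naked pair. Remove those values from S, W, X, Z.
W must be 2 (only option left). Strike 2 from S, X.
So 1 goes to S.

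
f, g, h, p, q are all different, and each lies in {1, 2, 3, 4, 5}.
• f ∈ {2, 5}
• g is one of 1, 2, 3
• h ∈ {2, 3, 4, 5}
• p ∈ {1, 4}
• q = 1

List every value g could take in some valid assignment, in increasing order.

2, 3

q must be 1 (only option left). Strike 1 from g, p.
p's domain is down to {4}, so p = 4. Strike 4 from h.
No further eliminations apply; g can still be any of 2, 3.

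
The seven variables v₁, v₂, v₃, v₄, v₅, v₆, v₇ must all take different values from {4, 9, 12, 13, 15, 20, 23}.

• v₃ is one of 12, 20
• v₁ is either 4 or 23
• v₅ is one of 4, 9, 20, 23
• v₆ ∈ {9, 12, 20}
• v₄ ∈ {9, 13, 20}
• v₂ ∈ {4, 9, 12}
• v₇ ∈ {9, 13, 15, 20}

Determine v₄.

13

Among the 7 variables, 15 fits only v₇ (and all 7 values in {4, 9, 12, 13, 15, 20, 23} must be used), so v₇ = 15.
The 6 still-open variables together cover exactly {4, 9, 12, 13, 20, 23} — 6 values for 6 variables — and 13 appears only in v₄'s list, so v₄ = 13.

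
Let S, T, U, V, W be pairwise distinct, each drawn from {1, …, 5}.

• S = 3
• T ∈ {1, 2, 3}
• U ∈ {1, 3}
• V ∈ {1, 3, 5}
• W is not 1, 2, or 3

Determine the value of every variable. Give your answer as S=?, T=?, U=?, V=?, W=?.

S's domain is down to {3}, so S = 3. Eliminate 3 elsewhere: T, U, V.
U's domain is down to {1}, so U = 1. Remove 1 from T, V.
That leaves V = 5. Eliminate 5 elsewhere: W.
W must be 4 (only option left).
T must be 2 (only option left).

S=3, T=2, U=1, V=5, W=4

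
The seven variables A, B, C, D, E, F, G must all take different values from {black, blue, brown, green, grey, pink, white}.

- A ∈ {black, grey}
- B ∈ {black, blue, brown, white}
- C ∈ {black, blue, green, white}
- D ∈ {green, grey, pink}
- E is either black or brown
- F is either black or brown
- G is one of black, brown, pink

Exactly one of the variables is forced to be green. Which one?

The 2 variables E and F are confined to {black, brown}, which locks those values in; drop them from A, B, C, G.
A's domain is down to {grey}, so A = grey. Strike grey from D.
G's domain is down to {pink}, so G = pink. Eliminate pink elsewhere: D.
So green goes to D.

D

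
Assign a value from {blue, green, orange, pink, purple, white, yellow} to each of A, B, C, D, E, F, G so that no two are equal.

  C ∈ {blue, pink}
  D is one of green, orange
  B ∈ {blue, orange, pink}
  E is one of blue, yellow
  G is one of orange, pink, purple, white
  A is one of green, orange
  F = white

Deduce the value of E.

F must be white (only option left). Remove white from G.
The 6 still-open variables draw from only 6 values {blue, green, orange, pink, purple, yellow}, so each is used; only G can be purple, hence G = purple.
The 5 still-open variables draw from only 5 values {blue, green, orange, pink, yellow}, so each is used; only E can be yellow, hence E = yellow.

yellow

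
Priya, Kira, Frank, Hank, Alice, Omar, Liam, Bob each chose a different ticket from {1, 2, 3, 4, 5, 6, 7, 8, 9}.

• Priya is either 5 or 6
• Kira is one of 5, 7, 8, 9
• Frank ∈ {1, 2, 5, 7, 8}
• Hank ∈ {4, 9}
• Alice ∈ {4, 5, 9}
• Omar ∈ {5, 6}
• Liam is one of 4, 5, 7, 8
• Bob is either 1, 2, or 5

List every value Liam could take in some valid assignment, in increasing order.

7, 8

Priya and Omar share exactly the 2 values {5, 6}; by pigeonhole those values go to them, so strike 5, 6 from Kira, Frank, Alice, Liam, Bob.
Hank and Alice share exactly the 2 values {4, 9}; by pigeonhole those values go to them, so strike 4, 9 from Kira, Liam.
Kira and Liam share exactly the 2 values {7, 8}; by pigeonhole those values go to them, so strike 7, 8 from Frank.
No further eliminations apply; Liam can still be any of 7, 8.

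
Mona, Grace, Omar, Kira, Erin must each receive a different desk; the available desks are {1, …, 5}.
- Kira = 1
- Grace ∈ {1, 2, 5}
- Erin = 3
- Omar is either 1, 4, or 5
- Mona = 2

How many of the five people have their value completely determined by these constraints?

5

Mona has just one choice, so Mona = 2. Eliminate 2 elsewhere: Grace.
Kira must be 1 (only option left). Remove 1 from Grace, Omar.
That leaves Erin = 3.
That leaves Grace = 5. So Omar can't be 5.
Omar must be 4 (only option left).
Every person is fixed: Mona=2, Grace=5, Omar=4, Kira=1, Erin=3. That makes 5.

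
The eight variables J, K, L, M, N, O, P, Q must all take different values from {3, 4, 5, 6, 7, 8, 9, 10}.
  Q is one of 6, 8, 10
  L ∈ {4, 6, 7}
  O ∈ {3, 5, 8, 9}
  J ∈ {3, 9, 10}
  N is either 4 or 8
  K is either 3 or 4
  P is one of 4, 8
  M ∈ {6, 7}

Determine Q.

10

Among the 8 variables, 5 fits only O (and all 8 values in {3, 4, 5, 6, 7, 8, 9, 10} must be used), so O = 5.
The 7 still-open variables draw from only 7 values {3, 4, 6, 7, 8, 9, 10}, so each is used; only J can be 9, hence J = 9.
The 6 still-open variables draw from only 6 values {3, 4, 6, 7, 8, 10}, so each is used; only K can be 3, hence K = 3.
The 5 still-open variables draw from only 5 values {4, 6, 7, 8, 10}, so each is used; only Q can be 10, hence Q = 10.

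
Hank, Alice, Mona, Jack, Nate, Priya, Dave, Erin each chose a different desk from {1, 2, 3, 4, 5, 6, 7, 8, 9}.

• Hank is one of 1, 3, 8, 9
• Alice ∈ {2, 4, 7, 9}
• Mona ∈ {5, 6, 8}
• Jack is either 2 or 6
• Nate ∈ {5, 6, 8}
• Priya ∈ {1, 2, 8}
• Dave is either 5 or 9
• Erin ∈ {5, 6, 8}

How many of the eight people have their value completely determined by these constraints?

The 3 variables Mona, Nate, Erin are confined to {5, 6, 8}, which locks those values in; drop them from Hank, Jack, Priya, Dave.
Jack has just one choice, so Jack = 2. Eliminate 2 elsewhere: Alice, Priya.
That leaves Priya = 1. Strike 1 from Hank.
Dave's domain is down to {9}, so Dave = 9. Eliminate 9 elsewhere: Hank, Alice.
Hank must be 3 (only option left).
Determined: Hank=3, Jack=2, Priya=1, Dave=9. The other people each still have more than one consistent value. That makes 4.

4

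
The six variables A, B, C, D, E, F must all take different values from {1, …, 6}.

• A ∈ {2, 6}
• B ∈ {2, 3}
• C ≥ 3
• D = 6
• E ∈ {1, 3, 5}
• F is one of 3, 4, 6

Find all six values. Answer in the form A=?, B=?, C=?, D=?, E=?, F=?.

A=2, B=3, C=5, D=6, E=1, F=4

D must be 6 (only option left). Remove 6 from A, C, F.
A's domain is down to {2}, so A = 2. Strike 2 from B.
B must be 3 (only option left). Strike 3 from C, E, F.
F must be 4 (only option left). So C can't be 4.
C's domain is down to {5}, so C = 5. Strike 5 from E.
That leaves E = 1.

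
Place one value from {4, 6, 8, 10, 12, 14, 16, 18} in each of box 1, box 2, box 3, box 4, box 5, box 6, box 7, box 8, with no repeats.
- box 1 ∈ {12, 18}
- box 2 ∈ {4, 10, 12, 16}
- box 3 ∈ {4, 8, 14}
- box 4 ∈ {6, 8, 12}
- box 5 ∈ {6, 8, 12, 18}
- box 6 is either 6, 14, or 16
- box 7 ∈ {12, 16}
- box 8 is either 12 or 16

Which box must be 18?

box 1

The 8 variables together cover exactly {4, 6, 8, 10, 12, 14, 16, 18} — 8 values for 8 variables — and 10 appears only in box 2's list, so box 2 = 10.
Among the 7 still-open variables, 4 fits only box 3 (and all 7 values in {4, 6, 8, 12, 14, 16, 18} must be used), so box 3 = 4.
The 6 still-open variables together cover exactly {6, 8, 12, 14, 16, 18} — 6 values for 6 variables — and 14 appears only in box 6's list, so box 6 = 14.
box 7 and box 8 between them cover only {12, 16} — a naked pair. Remove those values from box 1, box 4, box 5.
So 18 goes to box 1.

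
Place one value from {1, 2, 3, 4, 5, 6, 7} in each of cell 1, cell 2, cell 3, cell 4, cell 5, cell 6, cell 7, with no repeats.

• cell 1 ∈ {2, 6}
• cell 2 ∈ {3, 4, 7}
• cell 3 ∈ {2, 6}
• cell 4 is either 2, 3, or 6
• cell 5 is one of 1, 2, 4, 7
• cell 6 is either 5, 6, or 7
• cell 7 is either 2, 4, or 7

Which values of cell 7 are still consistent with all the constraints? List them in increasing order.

The 7 variables together cover exactly {1, 2, 3, 4, 5, 6, 7} — 7 values for 7 variables — and 1 appears only in cell 5's list, so cell 5 = 1.
The 6 still-open variables draw from only 6 values {2, 3, 4, 5, 6, 7}, so each is used; only cell 6 can be 5, hence cell 6 = 5.
The 2 variables cell 1 and cell 3 are confined to {2, 6}, which locks those values in; drop them from cell 4, cell 7.
cell 4 has just one choice, so cell 4 = 3. So cell 2 can't be 3.
No further eliminations apply; cell 7 can still be any of 4, 7.

4, 7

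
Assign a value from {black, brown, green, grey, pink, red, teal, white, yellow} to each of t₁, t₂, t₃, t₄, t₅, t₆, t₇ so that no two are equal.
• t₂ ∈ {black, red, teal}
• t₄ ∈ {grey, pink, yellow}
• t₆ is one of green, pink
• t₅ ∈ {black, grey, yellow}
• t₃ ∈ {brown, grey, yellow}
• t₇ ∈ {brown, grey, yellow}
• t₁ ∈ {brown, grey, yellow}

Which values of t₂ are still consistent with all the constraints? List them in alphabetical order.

t₁, t₃, t₇ share exactly the 3 values {brown, grey, yellow}; by pigeonhole those values go to them, so strike brown, grey, yellow from t₄, t₅.
t₄'s domain is down to {pink}, so t₄ = pink. Remove pink from t₆.
That leaves t₅ = black. Eliminate black elsewhere: t₂.
t₆ must be green (only option left).
No further eliminations apply; t₂ can still be any of red, teal.

red, teal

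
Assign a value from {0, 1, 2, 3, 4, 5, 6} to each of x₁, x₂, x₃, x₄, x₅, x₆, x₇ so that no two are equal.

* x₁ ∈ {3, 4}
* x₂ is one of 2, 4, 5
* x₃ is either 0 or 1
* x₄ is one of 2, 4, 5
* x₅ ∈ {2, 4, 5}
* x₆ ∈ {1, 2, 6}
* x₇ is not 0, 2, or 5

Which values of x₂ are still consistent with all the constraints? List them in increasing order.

Among the 7 variables, 0 fits only x₃ (and all 7 values in {0, 1, 2, 3, 4, 5, 6} must be used), so x₃ = 0.
The 3 variables x₂, x₄, x₅ are confined to {2, 4, 5}, which locks those values in; drop them from x₁, x₆, x₇.
x₁'s domain is down to {3}, so x₁ = 3. Remove 3 from x₇.
No further eliminations apply; x₂ can still be any of 2, 4, 5.

2, 4, 5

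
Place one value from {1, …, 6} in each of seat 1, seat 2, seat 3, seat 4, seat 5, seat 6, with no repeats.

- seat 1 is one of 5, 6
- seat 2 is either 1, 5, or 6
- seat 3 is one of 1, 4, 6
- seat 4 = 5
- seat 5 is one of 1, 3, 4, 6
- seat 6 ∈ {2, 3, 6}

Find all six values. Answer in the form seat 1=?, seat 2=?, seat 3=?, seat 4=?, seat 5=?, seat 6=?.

seat 1=6, seat 2=1, seat 3=4, seat 4=5, seat 5=3, seat 6=2

seat 4's domain is down to {5}, so seat 4 = 5. Eliminate 5 elsewhere: seat 1, seat 2.
seat 1 has just one choice, so seat 1 = 6. Eliminate 6 elsewhere: seat 2, seat 3, seat 5, seat 6.
seat 2 must be 1 (only option left). Remove 1 from seat 3, seat 5.
That leaves seat 3 = 4. So seat 5 can't be 4.
seat 5's domain is down to {3}, so seat 5 = 3. Eliminate 3 elsewhere: seat 6.
seat 6's domain is down to {2}, so seat 6 = 2.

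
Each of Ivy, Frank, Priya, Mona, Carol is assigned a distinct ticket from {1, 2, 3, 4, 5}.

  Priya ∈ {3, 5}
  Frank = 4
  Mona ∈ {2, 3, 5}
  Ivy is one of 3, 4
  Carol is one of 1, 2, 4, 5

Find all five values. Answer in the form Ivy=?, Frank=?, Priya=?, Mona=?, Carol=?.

Frank has just one choice, so Frank = 4. So Ivy, Carol can't be 4.
Ivy's domain is down to {3}, so Ivy = 3. Strike 3 from Priya, Mona.
Priya's domain is down to {5}, so Priya = 5. Strike 5 from Mona, Carol.
That leaves Mona = 2. So Carol can't be 2.
That leaves Carol = 1.

Ivy=3, Frank=4, Priya=5, Mona=2, Carol=1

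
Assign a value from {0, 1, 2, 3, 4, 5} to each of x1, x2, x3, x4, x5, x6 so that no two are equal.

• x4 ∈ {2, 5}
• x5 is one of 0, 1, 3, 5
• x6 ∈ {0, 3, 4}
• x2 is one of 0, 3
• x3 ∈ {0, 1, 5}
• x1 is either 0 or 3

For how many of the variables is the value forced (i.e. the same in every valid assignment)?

2

The 6 variables together cover exactly {0, 1, 2, 3, 4, 5} — 6 values for 6 variables — and 2 appears only in x4's list, so x4 = 2.
The 5 still-open variables together cover exactly {0, 1, 3, 4, 5} — 5 values for 5 variables — and 4 appears only in x6's list, so x6 = 4.
x1 and x2 share exactly the 2 values {0, 3}; by pigeonhole those values go to them, so strike 0, 3 from x3, x5.
Determined: x4=2, x6=4. The other variables each still have more than one consistent value. That makes 2.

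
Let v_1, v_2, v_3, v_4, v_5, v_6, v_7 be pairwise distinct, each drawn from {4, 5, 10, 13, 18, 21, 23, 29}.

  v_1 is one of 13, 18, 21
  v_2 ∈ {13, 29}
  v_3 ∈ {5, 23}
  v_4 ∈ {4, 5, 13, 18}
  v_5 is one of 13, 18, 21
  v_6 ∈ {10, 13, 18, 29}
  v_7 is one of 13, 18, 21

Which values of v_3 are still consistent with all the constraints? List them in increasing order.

5, 23

v_1, v_5, v_7 between them cover only {13, 18, 21} — a naked triple. Remove those values from v_2, v_4, v_6.
v_2 must be 29 (only option left). Strike 29 from v_6.
That leaves v_6 = 10.
No further eliminations apply; v_3 can still be any of 5, 23.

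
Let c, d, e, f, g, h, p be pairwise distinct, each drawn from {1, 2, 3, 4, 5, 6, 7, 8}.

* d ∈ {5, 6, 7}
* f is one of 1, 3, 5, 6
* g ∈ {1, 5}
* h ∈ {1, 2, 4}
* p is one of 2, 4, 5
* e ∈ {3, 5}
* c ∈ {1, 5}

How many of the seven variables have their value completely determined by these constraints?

Among the 7 variables, 7 fits only d (and all 7 values in {1, 2, 3, 4, 5, 6, 7} must be used), so d = 7.
Among the 6 still-open variables, 6 fits only f (and all 6 values in {1, 2, 3, 4, 5, 6} must be used), so f = 6.
Among the 5 still-open variables, 3 fits only e (and all 5 values in {1, 2, 3, 4, 5} must be used), so e = 3.
c and g between them cover only {1, 5} — a naked pair. Remove those values from h, p.
Determined: d=7, e=3, f=6. The other variables each still have more than one consistent value. That makes 3.

3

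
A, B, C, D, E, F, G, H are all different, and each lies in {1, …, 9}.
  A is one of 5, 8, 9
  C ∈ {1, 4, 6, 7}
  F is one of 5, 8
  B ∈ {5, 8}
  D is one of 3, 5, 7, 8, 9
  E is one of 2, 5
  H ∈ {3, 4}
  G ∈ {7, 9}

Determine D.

3

B and F between them cover only {5, 8} — a naked pair. Remove those values from A, D, E.
A has just one choice, so A = 9. Remove 9 from D, G.
E's domain is down to {2}, so E = 2.
G has just one choice, so G = 7. So C, D can't be 7.
So D = 3.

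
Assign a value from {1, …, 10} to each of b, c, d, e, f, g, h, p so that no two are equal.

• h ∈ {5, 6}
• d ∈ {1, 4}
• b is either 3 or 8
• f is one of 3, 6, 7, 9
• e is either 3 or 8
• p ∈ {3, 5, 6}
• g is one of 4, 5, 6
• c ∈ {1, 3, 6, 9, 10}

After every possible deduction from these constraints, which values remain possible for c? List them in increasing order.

9, 10

b and e between them cover only {3, 8} — a naked pair. Remove those values from c, f, p.
h and p between them cover only {5, 6} — a naked pair. Remove those values from c, f, g.
g must be 4 (only option left). Strike 4 from d.
d must be 1 (only option left). Strike 1 from c.
No further eliminations apply; c can still be any of 9, 10.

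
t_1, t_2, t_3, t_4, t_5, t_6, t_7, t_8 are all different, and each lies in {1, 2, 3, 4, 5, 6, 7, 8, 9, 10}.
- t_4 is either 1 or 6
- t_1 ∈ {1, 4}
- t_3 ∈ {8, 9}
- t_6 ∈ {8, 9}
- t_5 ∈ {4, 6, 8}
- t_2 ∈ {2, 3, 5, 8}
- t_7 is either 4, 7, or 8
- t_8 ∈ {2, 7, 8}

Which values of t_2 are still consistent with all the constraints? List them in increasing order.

The 2 variables t_3 and t_6 are confined to {8, 9}, which locks those values in; drop them from t_2, t_5, t_7, t_8.
t_1, t_4, t_5 between them cover only {1, 4, 6} — a naked triple. Remove those values from t_7.
That leaves t_7 = 7. Strike 7 from t_8.
t_8's domain is down to {2}, so t_8 = 2. Strike 2 from t_2.
No further eliminations apply; t_2 can still be any of 3, 5.

3, 5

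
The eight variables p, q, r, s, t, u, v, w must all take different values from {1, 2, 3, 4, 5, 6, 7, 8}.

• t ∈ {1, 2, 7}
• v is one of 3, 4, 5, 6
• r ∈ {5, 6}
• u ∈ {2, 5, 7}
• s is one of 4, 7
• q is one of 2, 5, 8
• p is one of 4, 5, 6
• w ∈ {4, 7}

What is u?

The 8 variables draw from only 8 values {1, 2, 3, 4, 5, 6, 7, 8}, so each is used; only t can be 1, hence t = 1.
Among the 7 still-open variables, 3 fits only v (and all 7 values in {2, 3, 4, 5, 6, 7, 8} must be used), so v = 3.
Among the 6 still-open variables, 8 fits only q (and all 6 values in {2, 4, 5, 6, 7, 8} must be used), so q = 8.
Among the 5 still-open variables, 2 fits only u (and all 5 values in {2, 4, 5, 6, 7} must be used), so u = 2.

2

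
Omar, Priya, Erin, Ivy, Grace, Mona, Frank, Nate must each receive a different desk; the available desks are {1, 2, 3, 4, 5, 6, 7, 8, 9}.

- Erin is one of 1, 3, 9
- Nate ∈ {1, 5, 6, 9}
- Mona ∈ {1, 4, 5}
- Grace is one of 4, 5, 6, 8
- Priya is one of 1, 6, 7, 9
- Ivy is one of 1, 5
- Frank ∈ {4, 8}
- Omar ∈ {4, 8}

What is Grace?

6

The 8 variables draw from only 8 values {1, 3, 4, 5, 6, 7, 8, 9}, so each is used; only Erin can be 3, hence Erin = 3.
Among the 7 still-open variables, 7 fits only Priya (and all 7 values in {1, 4, 5, 6, 7, 8, 9} must be used), so Priya = 7.
The 6 still-open variables together cover exactly {1, 4, 5, 6, 8, 9} — 6 values for 6 variables — and 9 appears only in Nate's list, so Nate = 9.
Among the 5 still-open variables, 6 fits only Grace (and all 5 values in {1, 4, 5, 6, 8} must be used), so Grace = 6.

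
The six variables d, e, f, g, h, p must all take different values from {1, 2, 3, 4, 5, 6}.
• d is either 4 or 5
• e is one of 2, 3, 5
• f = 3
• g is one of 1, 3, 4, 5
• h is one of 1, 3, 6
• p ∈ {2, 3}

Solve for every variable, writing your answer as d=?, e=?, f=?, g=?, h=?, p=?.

f has just one choice, so f = 3. Eliminate 3 elsewhere: e, g, h, p.
p must be 2 (only option left). Remove 2 from e.
e must be 5 (only option left). So d, g can't be 5.
d must be 4 (only option left). Eliminate 4 elsewhere: g.
g's domain is down to {1}, so g = 1. Strike 1 from h.
h must be 6 (only option left).

d=4, e=5, f=3, g=1, h=6, p=2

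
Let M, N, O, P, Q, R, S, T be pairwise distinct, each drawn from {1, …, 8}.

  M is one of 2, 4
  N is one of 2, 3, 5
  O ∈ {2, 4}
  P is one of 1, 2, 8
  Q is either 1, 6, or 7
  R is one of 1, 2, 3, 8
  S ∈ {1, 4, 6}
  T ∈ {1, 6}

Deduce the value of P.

The 8 variables draw from only 8 values {1, 2, 3, 4, 5, 6, 7, 8}, so each is used; only N can be 5, hence N = 5.
Among the 7 still-open variables, 3 fits only R (and all 7 values in {1, 2, 3, 4, 6, 7, 8} must be used), so R = 3.
Among the 6 still-open variables, 7 fits only Q (and all 6 values in {1, 2, 4, 6, 7, 8} must be used), so Q = 7.
Among the 5 still-open variables, 8 fits only P (and all 5 values in {1, 2, 4, 6, 8} must be used), so P = 8.

8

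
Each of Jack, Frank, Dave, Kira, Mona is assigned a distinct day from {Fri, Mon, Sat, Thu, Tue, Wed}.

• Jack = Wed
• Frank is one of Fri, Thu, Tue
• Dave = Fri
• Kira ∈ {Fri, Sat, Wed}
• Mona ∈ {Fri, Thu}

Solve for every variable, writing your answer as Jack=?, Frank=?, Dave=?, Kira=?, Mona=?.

Jack=Wed, Frank=Tue, Dave=Fri, Kira=Sat, Mona=Thu

Jack's domain is down to {Wed}, so Jack = Wed. Strike Wed from Kira.
Dave must be Fri (only option left). Eliminate Fri elsewhere: Frank, Kira, Mona.
Kira has just one choice, so Kira = Sat.
That leaves Mona = Thu. Eliminate Thu elsewhere: Frank.
Frank's domain is down to {Tue}, so Frank = Tue.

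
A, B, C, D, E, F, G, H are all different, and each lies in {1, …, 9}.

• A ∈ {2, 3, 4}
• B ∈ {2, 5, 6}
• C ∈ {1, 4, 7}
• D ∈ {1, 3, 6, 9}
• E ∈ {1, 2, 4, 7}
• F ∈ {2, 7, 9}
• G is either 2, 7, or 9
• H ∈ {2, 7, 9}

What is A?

3

The 8 variables together cover exactly {1, 2, 3, 4, 5, 6, 7, 9} — 8 values for 8 variables — and 5 appears only in B's list, so B = 5.
Among the 7 still-open variables, 6 fits only D (and all 7 values in {1, 2, 3, 4, 6, 7, 9} must be used), so D = 6.
The 6 still-open variables together cover exactly {1, 2, 3, 4, 7, 9} — 6 values for 6 variables — and 3 appears only in A's list, so A = 3.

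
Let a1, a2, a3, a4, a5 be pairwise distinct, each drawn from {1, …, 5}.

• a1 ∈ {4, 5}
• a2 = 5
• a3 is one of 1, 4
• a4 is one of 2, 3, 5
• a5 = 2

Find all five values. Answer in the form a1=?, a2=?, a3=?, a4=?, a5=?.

a1=4, a2=5, a3=1, a4=3, a5=2

a2 has just one choice, so a2 = 5. Remove 5 from a1, a4.
That leaves a5 = 2. Eliminate 2 elsewhere: a4.
a1 has just one choice, so a1 = 4. So a3 can't be 4.
a3 must be 1 (only option left).
a4 must be 3 (only option left).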